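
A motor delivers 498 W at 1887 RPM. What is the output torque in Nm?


omega = 1887 * 2*pi/60 = 197.6062 rad/s
tau = P / omega = 498 / 197.6062
= 2.5202 Nm


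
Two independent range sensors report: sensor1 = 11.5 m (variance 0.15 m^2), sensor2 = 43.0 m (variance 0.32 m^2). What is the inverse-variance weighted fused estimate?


w1 = (1/var1) / (1/var1 + 1/var2)
   = 6.6667 / (6.6667 + 3.125) = 0.6809
w2 = 1 - w1 = 0.3191
fused = w1*s1 + w2*s2 = 7.8298 + 13.7234
= 21.5532 m


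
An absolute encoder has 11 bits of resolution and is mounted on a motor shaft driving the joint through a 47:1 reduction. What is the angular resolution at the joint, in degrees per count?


counts = 2^11 = 2048
effective counts at joint = 2048 * 47 = 96256
resolution = 360 / 96256
= 0.0037 deg/count


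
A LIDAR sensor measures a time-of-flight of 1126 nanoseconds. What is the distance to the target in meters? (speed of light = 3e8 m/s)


tof = 1126 ns = 1.126e-06 s
dist = c * tof / 2
= 3e8 * 1.126e-06 / 2
= 168.9 m


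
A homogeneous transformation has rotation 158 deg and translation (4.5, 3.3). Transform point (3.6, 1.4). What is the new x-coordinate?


x' = cos(theta)*px - sin(theta)*py + tx
= -0.9272*3.6 - 0.3746*1.4 + 4.5
= 0.6377


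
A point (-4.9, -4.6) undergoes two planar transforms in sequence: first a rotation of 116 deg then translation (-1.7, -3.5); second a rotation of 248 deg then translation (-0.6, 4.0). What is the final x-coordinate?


After transform 1:
x1 = cos(116)*-4.9 - sin(116)*-4.6 + -1.7 = 4.5825
y1 = sin(116)*-4.9 + cos(116)*-4.6 + -3.5 = -5.8876
After transform 2:
x2 = cos(248)*4.5825 - sin(248)*-5.8876 + -0.6
= -7.7755


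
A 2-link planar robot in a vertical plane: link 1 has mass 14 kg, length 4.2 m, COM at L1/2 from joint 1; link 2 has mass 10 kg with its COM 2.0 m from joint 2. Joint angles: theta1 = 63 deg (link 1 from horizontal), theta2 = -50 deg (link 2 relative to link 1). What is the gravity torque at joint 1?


Horizontal distance from joint 1 to link-1 COM:
  x_c1 = (L1/2)*cos(t1) = 2.1 * 0.454 = 0.9534 m
Horizontal distance from joint 1 to link-2 COM:
  x_c2 = L1*cos(t1) + Lc2*cos(t1+t2)
       = 4.2*0.454 + 2.0*0.9744 = 3.8555 m
tau1 = m1*g*x_c1 + m2*g*x_c2
     = 14*9.81*0.9534 + 10*9.81*3.8555
     = 130.9372 + 378.2246
     = 509.1618 Nm


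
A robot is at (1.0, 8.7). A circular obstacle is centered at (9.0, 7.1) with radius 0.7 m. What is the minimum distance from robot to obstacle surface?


center_dist = sqrt((1.0-9.0)^2 + (8.7-7.1)^2)
= sqrt(64.0 + 2.56)
= 8.1584
min_dist = center_dist - radius = 8.1584 - 0.7 = 7.4584 m


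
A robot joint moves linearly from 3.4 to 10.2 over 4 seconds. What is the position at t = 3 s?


s = t/T = 3/4 = 0.75
p(t) = p0 + (pf-p0)*s
= 3.4 + (10.2 - 3.4) * 0.75
= 8.5


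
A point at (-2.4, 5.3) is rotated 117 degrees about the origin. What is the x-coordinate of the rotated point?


x' = x*cos(theta) - y*sin(theta)
cos(117 deg) = -0.454, sin(117 deg) = 0.891
x' = -2.4 * -0.454 - 5.3 * 0.891
= 1.0896 - 4.7223
= -3.6328


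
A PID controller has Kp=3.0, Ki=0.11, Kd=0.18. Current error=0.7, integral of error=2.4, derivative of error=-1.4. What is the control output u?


u = Kp*e + Ki*int(e) + Kd*de/dt
= 3.0*0.7 + 0.11*2.4 + 0.18*(-1.4)
= 2.1 + 0.264 + -0.252
= 2.112


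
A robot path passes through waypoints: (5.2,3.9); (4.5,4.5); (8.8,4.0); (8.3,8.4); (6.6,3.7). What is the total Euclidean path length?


Segment lengths:
  seg1 = sqrt((-0.7)^2 + (0.6)^2) = 0.922
  seg2 = sqrt((4.3)^2 + (-0.5)^2) = 4.329
  seg3 = sqrt((-0.5)^2 + (4.4)^2) = 4.4283
  seg4 = sqrt((-1.7)^2 + (-4.7)^2) = 4.998
Total = 14.6772


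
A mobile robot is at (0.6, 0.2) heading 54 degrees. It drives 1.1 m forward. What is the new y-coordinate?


y_new = y0 + d*sin(theta)
= 0.2 + 1.1*sin(54)
= 0.2 + 0.8899
= 1.0899


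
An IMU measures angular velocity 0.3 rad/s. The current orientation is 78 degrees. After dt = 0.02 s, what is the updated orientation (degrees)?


delta_theta = w * dt = 0.3 * 0.02 = 0.006 rad
= 0.3438 deg
theta_new = 78 + 0.3438 = 78.3438 deg


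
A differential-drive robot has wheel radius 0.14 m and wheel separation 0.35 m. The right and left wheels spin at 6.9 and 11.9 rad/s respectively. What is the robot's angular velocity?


vR = r*wR = 0.14*6.9 = 0.966 m/s
vL = r*wL = 0.14*11.9 = 1.666 m/s
v = (vR+vL)/2 = 1.316 m/s
omega = (vR-vL)/L = -2.0 rad/s
angular velocity = -2.0 rad/s


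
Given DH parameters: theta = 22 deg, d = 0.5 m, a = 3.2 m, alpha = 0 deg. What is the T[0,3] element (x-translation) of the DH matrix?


T[0,3] = a * cos(theta)
= 3.2 * cos(22 deg)
= 3.2 * 0.9272
= 2.967


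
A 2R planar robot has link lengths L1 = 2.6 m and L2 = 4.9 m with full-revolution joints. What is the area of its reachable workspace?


r_max = L1 + L2 = 7.5 m
r_min = |L1 - L2| = 2.3 m
Area = pi*(r_max^2 - r_min^2)
= pi*(56.25 - 5.29)
= pi * 50.96
= 160.0956 m^2


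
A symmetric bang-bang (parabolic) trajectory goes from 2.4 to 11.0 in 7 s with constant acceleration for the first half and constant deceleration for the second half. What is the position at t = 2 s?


Symmetric rest-to-rest: each phase covers (pf-p0)/2 in time T/2. 0.5*a*(T/2)^2 = (pf-p0)/2 => a = 4*(pf-p0)/T^2
a = 4*(11.0-2.4)/7^2 = 0.702
t = 2 is in the acceleration phase (t <= T/2).
p = p0 + 0.5*a*t^2 = 2.4 + 0.5*0.702*2^2
= 3.8041


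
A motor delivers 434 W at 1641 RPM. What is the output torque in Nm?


omega = 1641 * 2*pi/60 = 171.8451 rad/s
tau = P / omega = 434 / 171.8451
= 2.5255 Nm


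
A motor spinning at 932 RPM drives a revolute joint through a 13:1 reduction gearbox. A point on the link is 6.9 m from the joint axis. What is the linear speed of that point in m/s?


omega_motor = 932 * 2*pi/60 = 97.5988 rad/s
omega_joint = omega_motor / 13 = 7.5076 rad/s
v = omega_joint * r = 7.5076 * 6.9
= 51.8024 m/s


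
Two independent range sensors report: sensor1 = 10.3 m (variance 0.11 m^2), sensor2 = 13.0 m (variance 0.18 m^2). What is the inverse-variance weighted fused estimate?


w1 = (1/var1) / (1/var1 + 1/var2)
   = 9.0909 / (9.0909 + 5.5556) = 0.6207
w2 = 1 - w1 = 0.3793
fused = w1*s1 + w2*s2 = 6.3931 + 4.931
= 11.3241 m


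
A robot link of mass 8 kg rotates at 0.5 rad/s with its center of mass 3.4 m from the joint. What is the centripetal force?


F = m * omega^2 * r
= 8 * 0.5^2 * 3.4
= 8 * 0.25 * 3.4
= 6.8 N


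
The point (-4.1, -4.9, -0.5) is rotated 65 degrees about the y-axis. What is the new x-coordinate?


Rotation about y-axis: x' = x*cos(theta) + z*sin(theta)
= -4.1 * 0.4226 + -0.5 * 0.9063
= -2.1859


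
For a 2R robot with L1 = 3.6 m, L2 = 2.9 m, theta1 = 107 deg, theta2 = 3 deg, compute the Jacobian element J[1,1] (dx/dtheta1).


J[1,1] = -L1*sin(t1) - L2*sin(t1+t2)
= -3.6*sin(107) - 2.9*sin(110)
= -6.1678


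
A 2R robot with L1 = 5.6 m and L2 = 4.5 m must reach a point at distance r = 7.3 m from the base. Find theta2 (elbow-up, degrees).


cos(theta2) = (r^2 - L1^2 - L2^2) / (2*L1*L2)
cos(theta2) = (53.29 - 31.36 - 20.25) / 50.4
cos(theta2) = 0.033333
theta2 = 88.0898 degrees


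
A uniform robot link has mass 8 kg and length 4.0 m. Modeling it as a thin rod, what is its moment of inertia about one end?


I = (1/3) * m * L^2
= (1/3) * 8 * 4.0^2
= 0.333333 * 8 * 16.0
= 42.6667 kg*m^2


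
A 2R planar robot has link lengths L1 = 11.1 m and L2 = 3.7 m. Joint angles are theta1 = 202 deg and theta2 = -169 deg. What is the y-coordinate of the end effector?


Convert angles to radians: theta1 = 3.5256, theta2 = -2.9496
y = L1*sin(theta1) + L2*sin(theta1+theta2)
y = -4.1581 + 2.0152
y = -2.143


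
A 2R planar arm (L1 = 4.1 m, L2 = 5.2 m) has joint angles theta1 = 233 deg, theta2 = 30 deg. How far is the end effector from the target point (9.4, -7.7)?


End effector via forward kinematics:
x = L1*cos(t1) + L2*cos(t1+t2) = -3.1012
y = L1*sin(t1) + L2*sin(t1+t2) = -8.4356
Distance to target:
d = sqrt((9.4 - -3.1012)^2 + (-7.7 - -8.4356)^2)
= sqrt(156.2791 + 0.5412)
= 12.5228 m


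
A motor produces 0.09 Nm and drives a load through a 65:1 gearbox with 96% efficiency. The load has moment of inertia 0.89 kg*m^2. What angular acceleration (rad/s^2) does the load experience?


tau_out = tau_motor * N * eta
= 0.09 * 65 * 0.96 = 5.616 Nm
alpha = tau_out / I = 5.616 / 0.89
= 6.3101 rad/s^2


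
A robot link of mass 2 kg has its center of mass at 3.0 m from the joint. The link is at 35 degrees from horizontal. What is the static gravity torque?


tau = m*g*L*cos(angle)
= 2 * 9.81 * 3.0 * cos(35 deg)
= 2 * 9.81 * 3.0 * 0.8192
= 48.2153 Nm


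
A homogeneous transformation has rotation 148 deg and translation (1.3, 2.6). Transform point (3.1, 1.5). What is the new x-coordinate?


x' = cos(theta)*px - sin(theta)*py + tx
= -0.848*3.1 - 0.5299*1.5 + 1.3
= -2.1238


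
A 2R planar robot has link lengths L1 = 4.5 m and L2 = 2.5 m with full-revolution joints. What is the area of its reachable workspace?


r_max = L1 + L2 = 7.0 m
r_min = |L1 - L2| = 2.0 m
Area = pi*(r_max^2 - r_min^2)
= pi*(49.0 - 4.0)
= pi * 45.0
= 141.3717 m^2


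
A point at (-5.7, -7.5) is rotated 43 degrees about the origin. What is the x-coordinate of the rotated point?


x' = x*cos(theta) - y*sin(theta)
cos(43 deg) = 0.7314, sin(43 deg) = 0.682
x' = -5.7 * 0.7314 - -7.5 * 0.682
= -4.1687 - -5.115
= 0.9463


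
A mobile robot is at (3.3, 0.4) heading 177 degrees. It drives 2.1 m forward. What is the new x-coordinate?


x_new = x0 + d*cos(theta)
= 3.3 + 2.1*cos(177)
= 3.3 + -2.0971
= 1.2029


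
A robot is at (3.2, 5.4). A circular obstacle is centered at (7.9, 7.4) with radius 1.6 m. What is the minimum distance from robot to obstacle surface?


center_dist = sqrt((3.2-7.9)^2 + (5.4-7.4)^2)
= sqrt(22.09 + 4.0)
= 5.1078
min_dist = center_dist - radius = 5.1078 - 1.6 = 3.5078 m


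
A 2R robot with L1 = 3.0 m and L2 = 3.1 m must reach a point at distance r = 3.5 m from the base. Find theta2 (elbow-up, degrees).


cos(theta2) = (r^2 - L1^2 - L2^2) / (2*L1*L2)
cos(theta2) = (12.25 - 9.0 - 9.61) / 18.6
cos(theta2) = -0.341935
theta2 = 109.9948 degrees


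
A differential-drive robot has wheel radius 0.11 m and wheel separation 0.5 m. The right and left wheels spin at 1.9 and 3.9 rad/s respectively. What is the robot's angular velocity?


vR = r*wR = 0.11*1.9 = 0.209 m/s
vL = r*wL = 0.11*3.9 = 0.429 m/s
v = (vR+vL)/2 = 0.319 m/s
omega = (vR-vL)/L = -0.44 rad/s
angular velocity = -0.44 rad/s


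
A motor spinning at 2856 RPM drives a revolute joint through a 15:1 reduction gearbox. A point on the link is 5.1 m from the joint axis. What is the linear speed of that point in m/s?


omega_motor = 2856 * 2*pi/60 = 299.0796 rad/s
omega_joint = omega_motor / 15 = 19.9386 rad/s
v = omega_joint * r = 19.9386 * 5.1
= 101.6871 m/s


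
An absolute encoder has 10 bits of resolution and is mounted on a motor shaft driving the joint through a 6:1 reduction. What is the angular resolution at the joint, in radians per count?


counts = 2^10 = 1024
effective counts at joint = 1024 * 6 = 6144
resolution = 2*pi / 6144
= 0.001 rad/count


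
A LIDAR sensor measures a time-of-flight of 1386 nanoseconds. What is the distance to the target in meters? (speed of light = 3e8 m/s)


tof = 1386 ns = 1.386e-06 s
dist = c * tof / 2
= 3e8 * 1.386e-06 / 2
= 207.9 m


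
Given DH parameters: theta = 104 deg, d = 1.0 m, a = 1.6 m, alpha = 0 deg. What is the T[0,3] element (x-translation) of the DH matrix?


T[0,3] = a * cos(theta)
= 1.6 * cos(104 deg)
= 1.6 * -0.2419
= -0.3871


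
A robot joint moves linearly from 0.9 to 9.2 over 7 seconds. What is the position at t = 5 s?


s = t/T = 5/7 = 0.7143
p(t) = p0 + (pf-p0)*s
= 0.9 + (9.2 - 0.9) * 0.7143
= 6.8286


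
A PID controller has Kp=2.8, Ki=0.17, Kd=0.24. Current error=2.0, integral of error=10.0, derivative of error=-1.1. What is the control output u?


u = Kp*e + Ki*int(e) + Kd*de/dt
= 2.8*2.0 + 0.17*10.0 + 0.24*(-1.1)
= 5.6 + 1.7 + -0.264
= 7.036


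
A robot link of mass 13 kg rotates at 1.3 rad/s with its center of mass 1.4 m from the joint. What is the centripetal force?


F = m * omega^2 * r
= 13 * 1.3^2 * 1.4
= 13 * 1.69 * 1.4
= 30.758 N


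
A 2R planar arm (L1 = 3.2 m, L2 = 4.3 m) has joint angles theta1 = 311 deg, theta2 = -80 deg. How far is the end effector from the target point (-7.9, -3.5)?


End effector via forward kinematics:
x = L1*cos(t1) + L2*cos(t1+t2) = -0.6067
y = L1*sin(t1) + L2*sin(t1+t2) = -5.7568
Distance to target:
d = sqrt((-7.9 - -0.6067)^2 + (-3.5 - -5.7568)^2)
= sqrt(53.1924 + 5.0931)
= 7.6345 m


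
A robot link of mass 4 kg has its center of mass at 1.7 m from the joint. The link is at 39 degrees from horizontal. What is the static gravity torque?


tau = m*g*L*cos(angle)
= 4 * 9.81 * 1.7 * cos(39 deg)
= 4 * 9.81 * 1.7 * 0.7771
= 51.8419 Nm


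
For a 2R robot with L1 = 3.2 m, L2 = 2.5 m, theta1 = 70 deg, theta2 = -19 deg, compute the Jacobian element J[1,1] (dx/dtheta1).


J[1,1] = -L1*sin(t1) - L2*sin(t1+t2)
= -3.2*sin(70) - 2.5*sin(51)
= -4.9499


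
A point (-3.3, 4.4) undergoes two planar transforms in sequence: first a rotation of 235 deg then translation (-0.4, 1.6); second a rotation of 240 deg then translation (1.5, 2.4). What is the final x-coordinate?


After transform 1:
x1 = cos(235)*-3.3 - sin(235)*4.4 + -0.4 = 5.0971
y1 = sin(235)*-3.3 + cos(235)*4.4 + 1.6 = 1.7795
After transform 2:
x2 = cos(240)*5.0971 - sin(240)*1.7795 + 1.5
= 0.4925


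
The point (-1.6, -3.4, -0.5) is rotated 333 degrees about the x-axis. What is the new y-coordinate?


Rotation about x-axis: y' = y*cos(theta) - z*sin(theta)
= -3.4 * 0.891 - -0.5 * -0.454
= -3.2564


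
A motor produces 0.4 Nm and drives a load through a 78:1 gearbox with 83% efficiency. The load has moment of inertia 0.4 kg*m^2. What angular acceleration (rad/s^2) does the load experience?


tau_out = tau_motor * N * eta
= 0.4 * 78 * 0.83 = 25.896 Nm
alpha = tau_out / I = 25.896 / 0.4
= 64.74 rad/s^2


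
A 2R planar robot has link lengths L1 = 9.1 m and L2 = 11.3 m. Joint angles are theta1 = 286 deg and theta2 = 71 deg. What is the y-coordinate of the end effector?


Convert angles to radians: theta1 = 4.9916, theta2 = 1.2392
y = L1*sin(theta1) + L2*sin(theta1+theta2)
y = -8.7475 + -0.5914
y = -9.3389


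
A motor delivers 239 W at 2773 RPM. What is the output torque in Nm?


omega = 2773 * 2*pi/60 = 290.3879 rad/s
tau = P / omega = 239 / 290.3879
= 0.823 Nm


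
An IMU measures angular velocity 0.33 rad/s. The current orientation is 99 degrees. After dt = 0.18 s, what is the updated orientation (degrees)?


delta_theta = w * dt = 0.33 * 0.18 = 0.0594 rad
= 3.4034 deg
theta_new = 99 + 3.4034 = 102.4034 deg


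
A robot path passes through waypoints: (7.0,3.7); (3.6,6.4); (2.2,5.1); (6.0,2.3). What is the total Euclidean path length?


Segment lengths:
  seg1 = sqrt((-3.4)^2 + (2.7)^2) = 4.3417
  seg2 = sqrt((-1.4)^2 + (-1.3)^2) = 1.9105
  seg3 = sqrt((3.8)^2 + (-2.8)^2) = 4.7202
Total = 10.9723


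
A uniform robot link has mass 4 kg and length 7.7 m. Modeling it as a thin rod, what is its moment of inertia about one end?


I = (1/3) * m * L^2
= (1/3) * 4 * 7.7^2
= 0.333333 * 4 * 59.29
= 79.0533 kg*m^2


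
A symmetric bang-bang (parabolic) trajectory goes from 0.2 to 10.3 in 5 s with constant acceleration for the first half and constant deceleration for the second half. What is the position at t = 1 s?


Symmetric rest-to-rest: each phase covers (pf-p0)/2 in time T/2. 0.5*a*(T/2)^2 = (pf-p0)/2 => a = 4*(pf-p0)/T^2
a = 4*(10.3-0.2)/5^2 = 1.616
t = 1 is in the acceleration phase (t <= T/2).
p = p0 + 0.5*a*t^2 = 0.2 + 0.5*1.616*1^2
= 1.008


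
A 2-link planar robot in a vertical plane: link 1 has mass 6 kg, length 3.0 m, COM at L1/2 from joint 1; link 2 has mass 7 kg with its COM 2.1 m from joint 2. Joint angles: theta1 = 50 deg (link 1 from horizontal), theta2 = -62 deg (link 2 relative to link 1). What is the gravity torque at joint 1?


Horizontal distance from joint 1 to link-1 COM:
  x_c1 = (L1/2)*cos(t1) = 1.5 * 0.6428 = 0.9642 m
Horizontal distance from joint 1 to link-2 COM:
  x_c2 = L1*cos(t1) + Lc2*cos(t1+t2)
       = 3.0*0.6428 + 2.1*0.9781 = 3.9825 m
tau1 = m1*g*x_c1 + m2*g*x_c2
     = 6*9.81*0.9642 + 7*9.81*3.9825
     = 56.7517 + 273.4764
     = 330.2281 Nm


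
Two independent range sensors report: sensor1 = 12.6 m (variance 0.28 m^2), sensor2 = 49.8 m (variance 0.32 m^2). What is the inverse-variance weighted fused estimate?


w1 = (1/var1) / (1/var1 + 1/var2)
   = 3.5714 / (3.5714 + 3.125) = 0.5333
w2 = 1 - w1 = 0.4667
fused = w1*s1 + w2*s2 = 6.72 + 23.24
= 29.96 m


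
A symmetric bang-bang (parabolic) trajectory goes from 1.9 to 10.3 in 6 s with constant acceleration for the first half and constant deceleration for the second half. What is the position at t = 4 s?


Symmetric rest-to-rest: each phase covers (pf-p0)/2 in time T/2. 0.5*a*(T/2)^2 = (pf-p0)/2 => a = 4*(pf-p0)/T^2
a = 4*(10.3-1.9)/6^2 = 0.9333
t = 4 is in the deceleration phase (t > T/2).
p = pf - 0.5*a*(T-t)^2 = 10.3 - 0.5*0.9333*2^2
= 8.4333


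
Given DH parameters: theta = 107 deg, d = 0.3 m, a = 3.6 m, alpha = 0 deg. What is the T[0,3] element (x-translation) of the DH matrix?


T[0,3] = a * cos(theta)
= 3.6 * cos(107 deg)
= 3.6 * -0.2924
= -1.0525


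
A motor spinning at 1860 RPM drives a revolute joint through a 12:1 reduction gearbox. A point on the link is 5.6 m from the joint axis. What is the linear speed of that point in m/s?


omega_motor = 1860 * 2*pi/60 = 194.7787 rad/s
omega_joint = omega_motor / 12 = 16.2316 rad/s
v = omega_joint * r = 16.2316 * 5.6
= 90.8967 m/s


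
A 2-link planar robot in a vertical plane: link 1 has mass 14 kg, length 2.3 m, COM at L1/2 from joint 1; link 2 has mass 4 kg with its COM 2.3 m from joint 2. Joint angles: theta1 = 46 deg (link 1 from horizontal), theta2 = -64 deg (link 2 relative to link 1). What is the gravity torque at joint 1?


Horizontal distance from joint 1 to link-1 COM:
  x_c1 = (L1/2)*cos(t1) = 1.15 * 0.6947 = 0.7989 m
Horizontal distance from joint 1 to link-2 COM:
  x_c2 = L1*cos(t1) + Lc2*cos(t1+t2)
       = 2.3*0.6947 + 2.3*0.9511 = 3.7851 m
tau1 = m1*g*x_c1 + m2*g*x_c2
     = 14*9.81*0.7989 + 4*9.81*3.7851
     = 109.715 + 148.5291
     = 258.2441 Nm


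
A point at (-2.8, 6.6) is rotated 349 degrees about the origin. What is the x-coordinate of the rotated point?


x' = x*cos(theta) - y*sin(theta)
cos(349 deg) = 0.9816, sin(349 deg) = -0.1908
x' = -2.8 * 0.9816 - 6.6 * -0.1908
= -2.7486 - -1.2593
= -1.4892


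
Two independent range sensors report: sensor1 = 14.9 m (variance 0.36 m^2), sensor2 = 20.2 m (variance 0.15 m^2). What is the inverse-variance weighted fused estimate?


w1 = (1/var1) / (1/var1 + 1/var2)
   = 2.7778 / (2.7778 + 6.6667) = 0.2941
w2 = 1 - w1 = 0.7059
fused = w1*s1 + w2*s2 = 4.3824 + 14.2588
= 18.6412 m


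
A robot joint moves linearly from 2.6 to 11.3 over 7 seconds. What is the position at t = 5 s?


s = t/T = 5/7 = 0.7143
p(t) = p0 + (pf-p0)*s
= 2.6 + (11.3 - 2.6) * 0.7143
= 8.8143


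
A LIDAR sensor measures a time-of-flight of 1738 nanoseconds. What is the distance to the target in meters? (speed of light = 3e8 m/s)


tof = 1738 ns = 1.738e-06 s
dist = c * tof / 2
= 3e8 * 1.738e-06 / 2
= 260.7 m


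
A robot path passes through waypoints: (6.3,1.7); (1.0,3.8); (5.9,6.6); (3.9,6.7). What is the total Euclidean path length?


Segment lengths:
  seg1 = sqrt((-5.3)^2 + (2.1)^2) = 5.7009
  seg2 = sqrt((4.9)^2 + (2.8)^2) = 5.6436
  seg3 = sqrt((-2.0)^2 + (0.1)^2) = 2.0025
Total = 13.347


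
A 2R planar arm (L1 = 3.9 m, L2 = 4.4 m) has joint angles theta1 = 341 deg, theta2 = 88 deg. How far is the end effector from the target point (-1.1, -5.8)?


End effector via forward kinematics:
x = L1*cos(t1) + L2*cos(t1+t2) = 5.2643
y = L1*sin(t1) + L2*sin(t1+t2) = 2.838
Distance to target:
d = sqrt((-1.1 - 5.2643)^2 + (-5.8 - 2.838)^2)
= sqrt(40.5048 + 74.6157)
= 10.7294 m


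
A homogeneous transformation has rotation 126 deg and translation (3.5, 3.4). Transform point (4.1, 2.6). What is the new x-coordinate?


x' = cos(theta)*px - sin(theta)*py + tx
= -0.5878*4.1 - 0.809*2.6 + 3.5
= -1.0134


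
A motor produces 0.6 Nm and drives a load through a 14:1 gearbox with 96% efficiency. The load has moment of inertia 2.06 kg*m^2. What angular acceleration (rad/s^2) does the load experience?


tau_out = tau_motor * N * eta
= 0.6 * 14 * 0.96 = 8.064 Nm
alpha = tau_out / I = 8.064 / 2.06
= 3.9146 rad/s^2


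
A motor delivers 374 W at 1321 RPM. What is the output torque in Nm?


omega = 1321 * 2*pi/60 = 138.3348 rad/s
tau = P / omega = 374 / 138.3348
= 2.7036 Nm


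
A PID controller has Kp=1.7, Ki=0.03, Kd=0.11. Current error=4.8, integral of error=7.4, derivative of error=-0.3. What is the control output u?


u = Kp*e + Ki*int(e) + Kd*de/dt
= 1.7*4.8 + 0.03*7.4 + 0.11*(-0.3)
= 8.16 + 0.222 + -0.033
= 8.349


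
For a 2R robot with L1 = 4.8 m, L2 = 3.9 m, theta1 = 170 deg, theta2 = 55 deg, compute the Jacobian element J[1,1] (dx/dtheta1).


J[1,1] = -L1*sin(t1) - L2*sin(t1+t2)
= -4.8*sin(170) - 3.9*sin(225)
= 1.9242


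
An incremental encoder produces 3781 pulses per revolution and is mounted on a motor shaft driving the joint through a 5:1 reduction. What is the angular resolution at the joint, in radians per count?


counts per rev = 3781
effective counts at joint = 3781 * 5 = 18905
resolution = 2*pi / 18905
= 3.3236e-04 rad/count


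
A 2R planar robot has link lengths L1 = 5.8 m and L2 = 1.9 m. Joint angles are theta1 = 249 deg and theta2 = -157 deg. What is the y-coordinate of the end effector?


Convert angles to radians: theta1 = 4.3459, theta2 = -2.7402
y = L1*sin(theta1) + L2*sin(theta1+theta2)
y = -5.4148 + 1.8988
y = -3.5159


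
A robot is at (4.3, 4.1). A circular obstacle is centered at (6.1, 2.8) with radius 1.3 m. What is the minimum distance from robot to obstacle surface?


center_dist = sqrt((4.3-6.1)^2 + (4.1-2.8)^2)
= sqrt(3.24 + 1.69)
= 2.2204
min_dist = center_dist - radius = 2.2204 - 1.3 = 0.9204 m


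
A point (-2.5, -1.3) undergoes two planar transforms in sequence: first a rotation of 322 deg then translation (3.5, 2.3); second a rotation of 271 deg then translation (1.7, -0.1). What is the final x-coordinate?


After transform 1:
x1 = cos(322)*-2.5 - sin(322)*-1.3 + 3.5 = 0.7296
y1 = sin(322)*-2.5 + cos(322)*-1.3 + 2.3 = 2.8147
After transform 2:
x2 = cos(271)*0.7296 - sin(271)*2.8147 + 1.7
= 4.527


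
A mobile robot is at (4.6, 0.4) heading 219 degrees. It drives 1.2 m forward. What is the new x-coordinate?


x_new = x0 + d*cos(theta)
= 4.6 + 1.2*cos(219)
= 4.6 + -0.9326
= 3.6674


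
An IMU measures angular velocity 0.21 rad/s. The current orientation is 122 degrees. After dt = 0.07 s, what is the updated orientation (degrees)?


delta_theta = w * dt = 0.21 * 0.07 = 0.0147 rad
= 0.8422 deg
theta_new = 122 + 0.8422 = 122.8422 deg


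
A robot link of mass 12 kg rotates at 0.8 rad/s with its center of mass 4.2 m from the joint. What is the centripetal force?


F = m * omega^2 * r
= 12 * 0.8^2 * 4.2
= 12 * 0.64 * 4.2
= 32.256 N


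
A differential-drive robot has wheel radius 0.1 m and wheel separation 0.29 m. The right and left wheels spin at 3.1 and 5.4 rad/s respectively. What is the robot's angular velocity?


vR = r*wR = 0.1*3.1 = 0.31 m/s
vL = r*wL = 0.1*5.4 = 0.54 m/s
v = (vR+vL)/2 = 0.425 m/s
omega = (vR-vL)/L = -0.7931 rad/s
angular velocity = -0.7931 rad/s


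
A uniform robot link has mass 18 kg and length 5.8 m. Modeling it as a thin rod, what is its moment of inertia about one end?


I = (1/3) * m * L^2
= (1/3) * 18 * 5.8^2
= 0.333333 * 18 * 33.64
= 201.84 kg*m^2


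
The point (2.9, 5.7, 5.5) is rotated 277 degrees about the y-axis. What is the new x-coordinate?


Rotation about y-axis: x' = x*cos(theta) + z*sin(theta)
= 2.9 * 0.1219 + 5.5 * -0.9925
= -5.1056


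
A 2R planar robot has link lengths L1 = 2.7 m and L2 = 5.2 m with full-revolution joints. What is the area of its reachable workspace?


r_max = L1 + L2 = 7.9 m
r_min = |L1 - L2| = 2.5 m
Area = pi*(r_max^2 - r_min^2)
= pi*(62.41 - 6.25)
= pi * 56.16
= 176.4318 m^2


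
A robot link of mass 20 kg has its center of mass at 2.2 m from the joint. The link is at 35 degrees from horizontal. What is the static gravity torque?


tau = m*g*L*cos(angle)
= 20 * 9.81 * 2.2 * cos(35 deg)
= 20 * 9.81 * 2.2 * 0.8192
= 353.5788 Nm


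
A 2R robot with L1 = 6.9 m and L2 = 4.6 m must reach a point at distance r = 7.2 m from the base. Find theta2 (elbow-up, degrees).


cos(theta2) = (r^2 - L1^2 - L2^2) / (2*L1*L2)
cos(theta2) = (51.84 - 47.61 - 21.16) / 63.48
cos(theta2) = -0.266698
theta2 = 105.4679 degrees


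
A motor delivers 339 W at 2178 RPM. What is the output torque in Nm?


omega = 2178 * 2*pi/60 = 228.0796 rad/s
tau = P / omega = 339 / 228.0796
= 1.4863 Nm


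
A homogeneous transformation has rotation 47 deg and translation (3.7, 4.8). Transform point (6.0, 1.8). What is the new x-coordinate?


x' = cos(theta)*px - sin(theta)*py + tx
= 0.682*6.0 - 0.7314*1.8 + 3.7
= 6.4756


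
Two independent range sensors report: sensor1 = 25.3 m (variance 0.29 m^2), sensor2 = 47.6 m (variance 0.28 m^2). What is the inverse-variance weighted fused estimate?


w1 = (1/var1) / (1/var1 + 1/var2)
   = 3.4483 / (3.4483 + 3.5714) = 0.4912
w2 = 1 - w1 = 0.5088
fused = w1*s1 + w2*s2 = 12.4281 + 24.2175
= 36.6456 m


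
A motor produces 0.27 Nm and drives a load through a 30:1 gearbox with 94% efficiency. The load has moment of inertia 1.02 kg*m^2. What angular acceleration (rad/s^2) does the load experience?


tau_out = tau_motor * N * eta
= 0.27 * 30 * 0.94 = 7.614 Nm
alpha = tau_out / I = 7.614 / 1.02
= 7.4647 rad/s^2


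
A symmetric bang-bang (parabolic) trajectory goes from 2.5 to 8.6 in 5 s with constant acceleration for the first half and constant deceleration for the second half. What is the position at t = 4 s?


Symmetric rest-to-rest: each phase covers (pf-p0)/2 in time T/2. 0.5*a*(T/2)^2 = (pf-p0)/2 => a = 4*(pf-p0)/T^2
a = 4*(8.6-2.5)/5^2 = 0.976
t = 4 is in the deceleration phase (t > T/2).
p = pf - 0.5*a*(T-t)^2 = 8.6 - 0.5*0.976*1^2
= 8.112


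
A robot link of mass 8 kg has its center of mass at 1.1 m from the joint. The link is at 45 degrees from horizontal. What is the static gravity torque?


tau = m*g*L*cos(angle)
= 8 * 9.81 * 1.1 * cos(45 deg)
= 8 * 9.81 * 1.1 * 0.7071
= 61.0431 Nm


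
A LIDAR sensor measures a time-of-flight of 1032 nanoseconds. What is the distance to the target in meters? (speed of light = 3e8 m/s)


tof = 1032 ns = 1.032e-06 s
dist = c * tof / 2
= 3e8 * 1.032e-06 / 2
= 154.8 m


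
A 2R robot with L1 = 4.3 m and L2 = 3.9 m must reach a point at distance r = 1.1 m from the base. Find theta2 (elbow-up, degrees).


cos(theta2) = (r^2 - L1^2 - L2^2) / (2*L1*L2)
cos(theta2) = (1.21 - 18.49 - 15.21) / 33.54
cos(theta2) = -0.968694
theta2 = 165.6256 degrees


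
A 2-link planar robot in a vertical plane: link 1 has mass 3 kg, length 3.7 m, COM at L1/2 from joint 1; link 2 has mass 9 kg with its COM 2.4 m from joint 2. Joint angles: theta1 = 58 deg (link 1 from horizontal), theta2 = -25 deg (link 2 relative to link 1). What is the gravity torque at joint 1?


Horizontal distance from joint 1 to link-1 COM:
  x_c1 = (L1/2)*cos(t1) = 1.85 * 0.5299 = 0.9804 m
Horizontal distance from joint 1 to link-2 COM:
  x_c2 = L1*cos(t1) + Lc2*cos(t1+t2)
       = 3.7*0.5299 + 2.4*0.8387 = 3.9735 m
tau1 = m1*g*x_c1 + m2*g*x_c2
     = 3*9.81*0.9804 + 9*9.81*3.9735
     = 28.8517 + 350.8213
     = 379.673 Nm


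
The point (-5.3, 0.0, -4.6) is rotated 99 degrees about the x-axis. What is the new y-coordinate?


Rotation about x-axis: y' = y*cos(theta) - z*sin(theta)
= 0.0 * -0.1564 - -4.6 * 0.9877
= 4.5434


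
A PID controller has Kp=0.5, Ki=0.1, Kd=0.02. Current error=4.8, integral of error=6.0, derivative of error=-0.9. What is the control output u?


u = Kp*e + Ki*int(e) + Kd*de/dt
= 0.5*4.8 + 0.1*6.0 + 0.02*(-0.9)
= 2.4 + 0.6 + -0.018
= 2.982


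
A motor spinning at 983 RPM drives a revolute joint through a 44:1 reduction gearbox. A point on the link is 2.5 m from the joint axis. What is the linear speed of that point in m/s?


omega_motor = 983 * 2*pi/60 = 102.9395 rad/s
omega_joint = omega_motor / 44 = 2.3395 rad/s
v = omega_joint * r = 2.3395 * 2.5
= 5.8488 m/s


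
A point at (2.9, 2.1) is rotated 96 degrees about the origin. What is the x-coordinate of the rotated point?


x' = x*cos(theta) - y*sin(theta)
cos(96 deg) = -0.1045, sin(96 deg) = 0.9945
x' = 2.9 * -0.1045 - 2.1 * 0.9945
= -0.3031 - 2.0885
= -2.3916


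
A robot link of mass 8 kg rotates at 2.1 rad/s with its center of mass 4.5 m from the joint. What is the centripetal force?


F = m * omega^2 * r
= 8 * 2.1^2 * 4.5
= 8 * 4.41 * 4.5
= 158.76 N


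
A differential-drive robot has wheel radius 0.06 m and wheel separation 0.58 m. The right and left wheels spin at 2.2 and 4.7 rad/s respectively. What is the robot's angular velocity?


vR = r*wR = 0.06*2.2 = 0.132 m/s
vL = r*wL = 0.06*4.7 = 0.282 m/s
v = (vR+vL)/2 = 0.207 m/s
omega = (vR-vL)/L = -0.2586 rad/s
angular velocity = -0.2586 rad/s


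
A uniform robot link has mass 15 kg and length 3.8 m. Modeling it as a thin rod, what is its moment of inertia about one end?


I = (1/3) * m * L^2
= (1/3) * 15 * 3.8^2
= 0.333333 * 15 * 14.44
= 72.2 kg*m^2


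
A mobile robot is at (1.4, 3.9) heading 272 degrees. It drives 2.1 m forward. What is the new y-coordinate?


y_new = y0 + d*sin(theta)
= 3.9 + 2.1*sin(272)
= 3.9 + -2.0987
= 1.8013


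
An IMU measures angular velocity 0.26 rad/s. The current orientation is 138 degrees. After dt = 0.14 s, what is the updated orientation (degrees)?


delta_theta = w * dt = 0.26 * 0.14 = 0.0364 rad
= 2.0856 deg
theta_new = 138 + 2.0856 = 140.0856 deg


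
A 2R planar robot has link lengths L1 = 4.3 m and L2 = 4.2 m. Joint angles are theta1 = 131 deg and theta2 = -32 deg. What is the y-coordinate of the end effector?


Convert angles to radians: theta1 = 2.2864, theta2 = -0.5585
y = L1*sin(theta1) + L2*sin(theta1+theta2)
y = 3.2453 + 4.1483
y = 7.3935


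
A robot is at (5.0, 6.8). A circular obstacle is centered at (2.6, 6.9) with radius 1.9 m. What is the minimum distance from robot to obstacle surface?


center_dist = sqrt((5.0-2.6)^2 + (6.8-6.9)^2)
= sqrt(5.76 + 0.01)
= 2.4021
min_dist = center_dist - radius = 2.4021 - 1.9 = 0.5021 m


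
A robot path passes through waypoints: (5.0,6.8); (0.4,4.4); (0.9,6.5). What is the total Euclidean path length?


Segment lengths:
  seg1 = sqrt((-4.6)^2 + (-2.4)^2) = 5.1884
  seg2 = sqrt((0.5)^2 + (2.1)^2) = 2.1587
Total = 7.3472


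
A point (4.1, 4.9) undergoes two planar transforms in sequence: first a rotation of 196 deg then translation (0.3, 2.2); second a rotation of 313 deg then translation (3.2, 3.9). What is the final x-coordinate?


After transform 1:
x1 = cos(196)*4.1 - sin(196)*4.9 + 0.3 = -2.2905
y1 = sin(196)*4.1 + cos(196)*4.9 + 2.2 = -3.6403
After transform 2:
x2 = cos(313)*-2.2905 - sin(313)*-3.6403 + 3.2
= -1.0245


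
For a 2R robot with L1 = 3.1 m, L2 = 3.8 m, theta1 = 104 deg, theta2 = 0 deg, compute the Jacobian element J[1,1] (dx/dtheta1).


J[1,1] = -L1*sin(t1) - L2*sin(t1+t2)
= -3.1*sin(104) - 3.8*sin(104)
= -6.695


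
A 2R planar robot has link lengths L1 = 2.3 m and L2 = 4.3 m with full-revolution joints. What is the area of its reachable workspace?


r_max = L1 + L2 = 6.6 m
r_min = |L1 - L2| = 2.0 m
Area = pi*(r_max^2 - r_min^2)
= pi*(43.56 - 4.0)
= pi * 39.56
= 124.2814 m^2


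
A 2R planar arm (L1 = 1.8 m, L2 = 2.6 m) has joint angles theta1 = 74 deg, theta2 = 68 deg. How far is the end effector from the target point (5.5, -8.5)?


End effector via forward kinematics:
x = L1*cos(t1) + L2*cos(t1+t2) = -1.5527
y = L1*sin(t1) + L2*sin(t1+t2) = 3.331
Distance to target:
d = sqrt((5.5 - -1.5527)^2 + (-8.5 - 3.331)^2)
= sqrt(49.7403 + 139.9723)
= 13.7736 m


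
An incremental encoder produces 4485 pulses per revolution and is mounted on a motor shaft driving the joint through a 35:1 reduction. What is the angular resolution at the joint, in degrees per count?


counts per rev = 4485
effective counts at joint = 4485 * 35 = 156975
resolution = 360 / 156975
= 0.0023 deg/count


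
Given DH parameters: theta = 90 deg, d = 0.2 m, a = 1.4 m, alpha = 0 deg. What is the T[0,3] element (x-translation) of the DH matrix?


T[0,3] = a * cos(theta)
= 1.4 * cos(90 deg)
= 1.4 * 0.0
= 0.0


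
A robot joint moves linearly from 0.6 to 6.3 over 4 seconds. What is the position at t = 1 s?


s = t/T = 1/4 = 0.25
p(t) = p0 + (pf-p0)*s
= 0.6 + (6.3 - 0.6) * 0.25
= 2.025


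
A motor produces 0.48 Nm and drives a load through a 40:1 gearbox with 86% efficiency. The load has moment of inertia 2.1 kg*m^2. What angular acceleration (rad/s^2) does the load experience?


tau_out = tau_motor * N * eta
= 0.48 * 40 * 0.86 = 16.512 Nm
alpha = tau_out / I = 16.512 / 2.1
= 7.8629 rad/s^2


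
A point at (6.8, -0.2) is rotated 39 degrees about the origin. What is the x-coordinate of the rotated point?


x' = x*cos(theta) - y*sin(theta)
cos(39 deg) = 0.7771, sin(39 deg) = 0.6293
x' = 6.8 * 0.7771 - -0.2 * 0.6293
= 5.2846 - -0.1259
= 5.4105


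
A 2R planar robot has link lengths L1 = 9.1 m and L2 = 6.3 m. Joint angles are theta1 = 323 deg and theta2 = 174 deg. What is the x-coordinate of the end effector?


Convert angles to radians: theta1 = 5.6374, theta2 = 3.0369
x = L1*cos(theta1) + L2*cos(theta1+theta2)
x = 7.2676 + -4.6075
x = 2.6601


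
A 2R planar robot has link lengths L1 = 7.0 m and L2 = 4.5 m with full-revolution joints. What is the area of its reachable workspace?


r_max = L1 + L2 = 11.5 m
r_min = |L1 - L2| = 2.5 m
Area = pi*(r_max^2 - r_min^2)
= pi*(132.25 - 6.25)
= pi * 126.0
= 395.8407 m^2


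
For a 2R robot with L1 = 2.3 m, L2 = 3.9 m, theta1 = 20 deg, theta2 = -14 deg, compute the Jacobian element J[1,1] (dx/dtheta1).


J[1,1] = -L1*sin(t1) - L2*sin(t1+t2)
= -2.3*sin(20) - 3.9*sin(6)
= -1.1943


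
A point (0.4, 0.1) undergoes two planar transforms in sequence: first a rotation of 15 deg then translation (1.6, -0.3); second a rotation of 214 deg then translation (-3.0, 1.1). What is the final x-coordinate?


After transform 1:
x1 = cos(15)*0.4 - sin(15)*0.1 + 1.6 = 1.9605
y1 = sin(15)*0.4 + cos(15)*0.1 + -0.3 = -0.0999
After transform 2:
x2 = cos(214)*1.9605 - sin(214)*-0.0999 + -3.0
= -4.6812


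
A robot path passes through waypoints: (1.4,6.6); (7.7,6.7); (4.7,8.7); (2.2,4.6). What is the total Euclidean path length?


Segment lengths:
  seg1 = sqrt((6.3)^2 + (0.1)^2) = 6.3008
  seg2 = sqrt((-3.0)^2 + (2.0)^2) = 3.6056
  seg3 = sqrt((-2.5)^2 + (-4.1)^2) = 4.8021
Total = 14.7084


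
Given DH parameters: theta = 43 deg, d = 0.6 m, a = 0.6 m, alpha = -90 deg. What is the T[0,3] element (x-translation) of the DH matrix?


T[0,3] = a * cos(theta)
= 0.6 * cos(43 deg)
= 0.6 * 0.7314
= 0.4388


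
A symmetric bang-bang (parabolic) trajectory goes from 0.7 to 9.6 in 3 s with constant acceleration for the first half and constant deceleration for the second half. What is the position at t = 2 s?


Symmetric rest-to-rest: each phase covers (pf-p0)/2 in time T/2. 0.5*a*(T/2)^2 = (pf-p0)/2 => a = 4*(pf-p0)/T^2
a = 4*(9.6-0.7)/3^2 = 3.9556
t = 2 is in the deceleration phase (t > T/2).
p = pf - 0.5*a*(T-t)^2 = 9.6 - 0.5*3.9556*1^2
= 7.6222


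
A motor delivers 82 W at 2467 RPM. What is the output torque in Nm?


omega = 2467 * 2*pi/60 = 258.3436 rad/s
tau = P / omega = 82 / 258.3436
= 0.3174 Nm


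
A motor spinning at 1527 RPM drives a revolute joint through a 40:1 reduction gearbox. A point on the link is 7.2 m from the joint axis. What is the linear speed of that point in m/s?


omega_motor = 1527 * 2*pi/60 = 159.9071 rad/s
omega_joint = omega_motor / 40 = 3.9977 rad/s
v = omega_joint * r = 3.9977 * 7.2
= 28.7833 m/s


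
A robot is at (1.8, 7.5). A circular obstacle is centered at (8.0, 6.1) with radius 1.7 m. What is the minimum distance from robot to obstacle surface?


center_dist = sqrt((1.8-8.0)^2 + (7.5-6.1)^2)
= sqrt(38.44 + 1.96)
= 6.3561
min_dist = center_dist - radius = 6.3561 - 1.7 = 4.6561 m


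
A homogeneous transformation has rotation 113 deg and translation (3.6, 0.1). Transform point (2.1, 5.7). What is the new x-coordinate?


x' = cos(theta)*px - sin(theta)*py + tx
= -0.3907*2.1 - 0.9205*5.7 + 3.6
= -2.4674


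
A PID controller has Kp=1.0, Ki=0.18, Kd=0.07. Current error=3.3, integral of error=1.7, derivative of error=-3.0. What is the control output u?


u = Kp*e + Ki*int(e) + Kd*de/dt
= 1.0*3.3 + 0.18*1.7 + 0.07*(-3.0)
= 3.3 + 0.306 + -0.21
= 3.396


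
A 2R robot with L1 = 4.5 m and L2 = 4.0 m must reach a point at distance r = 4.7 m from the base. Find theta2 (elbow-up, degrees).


cos(theta2) = (r^2 - L1^2 - L2^2) / (2*L1*L2)
cos(theta2) = (22.09 - 20.25 - 16.0) / 36.0
cos(theta2) = -0.393333
theta2 = 113.1621 degrees


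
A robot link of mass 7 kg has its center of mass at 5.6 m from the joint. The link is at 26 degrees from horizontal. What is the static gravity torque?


tau = m*g*L*cos(angle)
= 7 * 9.81 * 5.6 * cos(26 deg)
= 7 * 9.81 * 5.6 * 0.8988
= 345.633 Nm


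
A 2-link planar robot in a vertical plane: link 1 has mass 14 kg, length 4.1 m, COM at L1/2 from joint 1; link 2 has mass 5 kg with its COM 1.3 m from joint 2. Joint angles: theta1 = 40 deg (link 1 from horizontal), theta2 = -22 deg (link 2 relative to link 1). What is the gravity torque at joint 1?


Horizontal distance from joint 1 to link-1 COM:
  x_c1 = (L1/2)*cos(t1) = 2.05 * 0.766 = 1.5704 m
Horizontal distance from joint 1 to link-2 COM:
  x_c2 = L1*cos(t1) + Lc2*cos(t1+t2)
       = 4.1*0.766 + 1.3*0.9511 = 4.3772 m
tau1 = m1*g*x_c1 + m2*g*x_c2
     = 14*9.81*1.5704 + 5*9.81*4.3772
     = 215.6775 + 214.6995
     = 430.377 Nm


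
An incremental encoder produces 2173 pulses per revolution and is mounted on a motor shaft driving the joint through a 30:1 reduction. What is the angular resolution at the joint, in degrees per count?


counts per rev = 2173
effective counts at joint = 2173 * 30 = 65190
resolution = 360 / 65190
= 0.0055 deg/count


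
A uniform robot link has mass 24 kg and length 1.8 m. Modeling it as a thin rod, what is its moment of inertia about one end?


I = (1/3) * m * L^2
= (1/3) * 24 * 1.8^2
= 0.333333 * 24 * 3.24
= 25.92 kg*m^2


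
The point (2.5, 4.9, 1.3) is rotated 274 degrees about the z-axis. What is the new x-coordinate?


Rotation about z-axis: x' = x*cos(theta) - y*sin(theta)
= 2.5 * 0.0698 - 4.9 * -0.9976
= 5.0625


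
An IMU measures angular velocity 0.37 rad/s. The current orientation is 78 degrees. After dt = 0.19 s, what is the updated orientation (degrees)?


delta_theta = w * dt = 0.37 * 0.19 = 0.0703 rad
= 4.0279 deg
theta_new = 78 + 4.0279 = 82.0279 deg


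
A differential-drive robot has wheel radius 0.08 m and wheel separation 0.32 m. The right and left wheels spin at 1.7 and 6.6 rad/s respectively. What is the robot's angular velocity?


vR = r*wR = 0.08*1.7 = 0.136 m/s
vL = r*wL = 0.08*6.6 = 0.528 m/s
v = (vR+vL)/2 = 0.332 m/s
omega = (vR-vL)/L = -1.225 rad/s
angular velocity = -1.225 rad/s


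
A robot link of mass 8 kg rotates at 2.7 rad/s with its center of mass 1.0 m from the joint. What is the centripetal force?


F = m * omega^2 * r
= 8 * 2.7^2 * 1.0
= 8 * 7.29 * 1.0
= 58.32 N


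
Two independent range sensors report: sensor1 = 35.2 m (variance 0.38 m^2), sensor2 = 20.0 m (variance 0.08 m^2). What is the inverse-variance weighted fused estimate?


w1 = (1/var1) / (1/var1 + 1/var2)
   = 2.6316 / (2.6316 + 12.5) = 0.1739
w2 = 1 - w1 = 0.8261
fused = w1*s1 + w2*s2 = 6.1217 + 16.5217
= 22.6435 m
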